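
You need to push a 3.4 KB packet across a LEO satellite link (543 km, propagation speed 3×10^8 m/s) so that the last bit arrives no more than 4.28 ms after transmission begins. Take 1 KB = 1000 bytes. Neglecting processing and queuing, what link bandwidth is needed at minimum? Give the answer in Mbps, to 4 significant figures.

11.01 Mbps

L = 27200 bits.
Propagation delay = 543000 / 300000000 = 1.81 ms.
Transmission budget = 4.28 − 1.81 = 2.47 ms.
R ≥ L / t_tx = 27200 bits / 0.00247 s = 11.01 Mbps.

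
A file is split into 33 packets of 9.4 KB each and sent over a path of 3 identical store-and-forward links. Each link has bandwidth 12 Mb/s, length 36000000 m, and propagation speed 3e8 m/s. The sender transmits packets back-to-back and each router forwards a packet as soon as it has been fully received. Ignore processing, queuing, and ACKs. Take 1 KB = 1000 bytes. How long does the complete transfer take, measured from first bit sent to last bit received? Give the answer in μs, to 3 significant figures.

579000 μs

Per-hop transmission t_tx = L/R = 75200/12000000 = 6266.67 μs.
Per-hop propagation t_prop = 36000000/300000000 = 120000 μs.
Pipeline fill: first packet needs 3·t_tx to clear all hops; remaining 32 packets each add one t_tx.
Total = (3+33-1)·t_tx + 3·t_prop = 35·6266.67 + 3·120000 = 579000 μs.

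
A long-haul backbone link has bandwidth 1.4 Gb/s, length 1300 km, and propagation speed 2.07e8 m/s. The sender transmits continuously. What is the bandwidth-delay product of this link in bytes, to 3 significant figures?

Propagation delay = 1300000 / 2.07e+08 = 0.00628019 s.
BDP = R × t_prop = 1400000000 × 0.00628019 = 8792270 bits.
In bytes: 8792270/8 = 1100000 bytes.

1100000 bytes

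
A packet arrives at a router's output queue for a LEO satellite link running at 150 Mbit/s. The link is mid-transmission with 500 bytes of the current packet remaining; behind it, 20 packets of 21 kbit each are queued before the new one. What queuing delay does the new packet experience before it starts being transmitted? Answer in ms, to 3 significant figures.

Each queued packet: L/R = 21000/150000000 = 0.14 ms.
20 queued → 2.8 ms.
Plus remaining 4000 bits of current packet: 0.0266667 ms.
Queuing delay = 2.83 ms.

2.83 ms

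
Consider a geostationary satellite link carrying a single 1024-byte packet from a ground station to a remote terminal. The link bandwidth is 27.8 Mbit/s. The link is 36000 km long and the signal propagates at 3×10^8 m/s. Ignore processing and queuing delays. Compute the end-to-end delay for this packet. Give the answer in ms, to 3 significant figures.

L = 1024 × 8 = 8192 bits.
Transmission delay = L/R = 8192 / 27800000 = 0.294676 ms.
Propagation delay = d/s = 36000000 m / 300000000 m/s = 120 ms.
Total = 120 ms.

120 ms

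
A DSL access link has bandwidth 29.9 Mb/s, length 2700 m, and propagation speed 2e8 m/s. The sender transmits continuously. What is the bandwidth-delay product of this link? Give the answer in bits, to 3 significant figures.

Propagation delay = 2700 / 200000000 = 1.35e-05 s.
BDP = R × t_prop = 29900000 × 1.35e-05 = 403.65 bits.

404 bits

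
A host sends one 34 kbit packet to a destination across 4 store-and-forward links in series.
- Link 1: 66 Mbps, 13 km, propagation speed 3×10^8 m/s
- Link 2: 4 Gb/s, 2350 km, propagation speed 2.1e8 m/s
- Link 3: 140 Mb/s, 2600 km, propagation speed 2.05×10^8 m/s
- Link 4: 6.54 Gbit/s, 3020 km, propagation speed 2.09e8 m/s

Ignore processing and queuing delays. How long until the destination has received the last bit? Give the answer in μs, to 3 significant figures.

L = 34000 bits.
Transmission delays (L/R per hop): 515.152, 8.5, 242.857, 5.19878 μs; sum = 771.707 μs.
Propagation delays (d/s per hop): 43.3333, 11190.5, 12682.9, 14449.8 μs; sum = 38366.5 μs.
End-to-end = 39100 μs.

39100 μs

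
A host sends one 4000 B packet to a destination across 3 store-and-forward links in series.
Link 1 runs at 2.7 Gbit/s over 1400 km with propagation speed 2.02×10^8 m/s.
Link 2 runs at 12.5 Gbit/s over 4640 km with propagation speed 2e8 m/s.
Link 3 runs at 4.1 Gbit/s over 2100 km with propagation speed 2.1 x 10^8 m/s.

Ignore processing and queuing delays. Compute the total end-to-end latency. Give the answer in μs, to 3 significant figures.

L = 4000 × 8 = 32000 bits.
Transmission delays (L/R per hop): 11.8519, 2.56, 7.80488 μs; sum = 22.2167 μs.
Propagation delays (d/s per hop): 6930.69, 23200, 10000 μs; sum = 40130.7 μs.
End-to-end = 40200 μs.

40200 μs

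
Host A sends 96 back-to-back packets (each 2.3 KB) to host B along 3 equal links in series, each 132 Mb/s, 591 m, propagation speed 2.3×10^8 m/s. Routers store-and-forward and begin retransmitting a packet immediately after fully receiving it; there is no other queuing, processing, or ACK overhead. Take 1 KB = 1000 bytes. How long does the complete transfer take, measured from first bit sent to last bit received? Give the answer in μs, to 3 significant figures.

Per-hop transmission t_tx = L/R = 18400/132000000 = 139.394 μs.
Per-hop propagation t_prop = 591/2.3e+08 = 2.56957 μs.
Pipeline fill: first packet needs 3·t_tx to clear all hops; remaining 95 packets each add one t_tx.
Total = (3+96-1)·t_tx + 3·t_prop = 98·139.394 + 3·2.56957 = 13700 μs.

13700 μs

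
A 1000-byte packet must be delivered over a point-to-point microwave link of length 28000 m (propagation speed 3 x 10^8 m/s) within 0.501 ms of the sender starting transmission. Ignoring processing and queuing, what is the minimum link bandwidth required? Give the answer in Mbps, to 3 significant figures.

19.6 Mbps

L = 8000 bits.
Propagation delay = 28000 / 300000000 = 0.0933333 ms.
Transmission budget = 0.501 − 0.0933333 = 0.407667 ms.
R ≥ L / t_tx = 8000 bits / 0.000407667 s = 19.6 Mbps.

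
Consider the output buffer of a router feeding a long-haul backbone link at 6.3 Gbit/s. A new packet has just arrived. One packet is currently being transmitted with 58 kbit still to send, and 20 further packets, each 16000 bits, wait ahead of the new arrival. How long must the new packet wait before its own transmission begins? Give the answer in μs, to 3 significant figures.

Each queued packet: L/R = 16000/6300000000 = 2.53968 μs.
20 queued → 50.7937 μs.
Plus remaining 58000 bits of current packet: 9.20635 μs.
Queuing delay = 60.0 μs.

60.0 μs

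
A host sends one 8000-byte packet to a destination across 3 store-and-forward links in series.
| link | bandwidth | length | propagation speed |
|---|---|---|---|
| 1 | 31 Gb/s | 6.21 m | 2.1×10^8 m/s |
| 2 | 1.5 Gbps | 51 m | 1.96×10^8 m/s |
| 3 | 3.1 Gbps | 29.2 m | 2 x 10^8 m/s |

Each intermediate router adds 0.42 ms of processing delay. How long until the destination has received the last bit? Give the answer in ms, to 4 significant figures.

0.9058 ms

L = 8000 × 8 = 64000 bits.
Transmission delays (L/R per hop): 0.00206452, 0.0426667, 0.0206452 ms; sum = 0.0653763 ms.
Propagation delays (d/s per hop): 2.95714e-05, 0.000260204, 0.000146 ms; sum = 0.000435776 ms.
Processing at 2 router(s): 2 × 0.42 ms = 0.84 ms.
End-to-end = 0.9058 ms.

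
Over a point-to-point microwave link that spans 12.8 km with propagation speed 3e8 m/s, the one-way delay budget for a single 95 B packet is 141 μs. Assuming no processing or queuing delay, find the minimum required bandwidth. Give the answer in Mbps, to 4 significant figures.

7.729 Mbps

L = 760 bits.
Propagation delay = 12800 / 300000000 = 42.6667 μs.
Transmission budget = 141 − 42.6667 = 98.3333 μs.
R ≥ L / t_tx = 760 bits / 9.83333e-05 s = 7.729 Mbps.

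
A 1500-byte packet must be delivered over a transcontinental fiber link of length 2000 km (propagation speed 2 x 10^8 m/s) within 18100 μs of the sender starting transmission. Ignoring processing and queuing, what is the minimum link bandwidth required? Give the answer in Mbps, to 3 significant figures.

L = 12000 bits.
Propagation delay = 2000000 / 200000000 = 10000 μs.
Transmission budget = 18100 − 10000 = 8100 μs.
R ≥ L / t_tx = 12000 bits / 0.0081 s = 1.48 Mbps.

1.48 Mbps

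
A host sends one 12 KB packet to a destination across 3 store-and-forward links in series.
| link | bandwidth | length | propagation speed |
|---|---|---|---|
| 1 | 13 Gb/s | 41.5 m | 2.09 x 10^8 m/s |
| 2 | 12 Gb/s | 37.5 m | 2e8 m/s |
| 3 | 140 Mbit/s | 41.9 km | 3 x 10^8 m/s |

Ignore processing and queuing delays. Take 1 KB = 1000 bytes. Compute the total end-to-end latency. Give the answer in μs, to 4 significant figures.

L = 96000 bits.
Transmission delays (L/R per hop): 7.38462, 8, 685.714 μs; sum = 701.099 μs.
Propagation delays (d/s per hop): 0.198565, 0.1875, 139.667 μs; sum = 140.053 μs.
End-to-end = 841.2 μs.

841.2 μs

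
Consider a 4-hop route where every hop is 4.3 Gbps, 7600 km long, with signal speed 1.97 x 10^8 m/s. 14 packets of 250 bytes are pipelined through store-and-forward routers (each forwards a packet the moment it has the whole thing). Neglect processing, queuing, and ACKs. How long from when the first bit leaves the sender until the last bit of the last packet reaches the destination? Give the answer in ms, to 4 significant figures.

154.3 ms

Per-hop transmission t_tx = L/R = 2000/4300000000 = 0.000465116 ms.
Per-hop propagation t_prop = 7600000/197000000 = 38.5787 ms.
Pipeline fill: first packet needs 4·t_tx to clear all hops; remaining 13 packets each add one t_tx.
Total = (4+14-1)·t_tx + 4·t_prop = 17·0.000465116 + 4·38.5787 = 154.3 ms.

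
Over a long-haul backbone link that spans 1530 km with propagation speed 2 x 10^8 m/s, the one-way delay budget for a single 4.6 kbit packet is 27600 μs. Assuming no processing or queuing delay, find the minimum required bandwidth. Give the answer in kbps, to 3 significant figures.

231 kbps

Propagation delay = 1530000 / 200000000 = 7650 μs.
Transmission budget = 27600 − 7650 = 19950 μs.
R ≥ L / t_tx = 4600 bits / 0.01995 s = 231 kbps.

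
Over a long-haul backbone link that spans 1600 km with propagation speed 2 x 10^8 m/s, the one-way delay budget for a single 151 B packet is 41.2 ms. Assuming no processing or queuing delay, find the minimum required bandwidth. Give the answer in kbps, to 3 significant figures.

L = 1208 bits.
Propagation delay = 1600000 / 200000000 = 8 ms.
Transmission budget = 41.2 − 8 = 33.2 ms.
R ≥ L / t_tx = 1208 bits / 0.0332 s = 36.4 kbps.

36.4 kbps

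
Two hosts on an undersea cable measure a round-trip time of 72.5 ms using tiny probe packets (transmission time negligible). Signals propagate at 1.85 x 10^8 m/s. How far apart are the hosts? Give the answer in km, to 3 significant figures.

6710 km

One-way propagation = RTT/2 = 36.25 ms.
d = s × t = 185000000 × 0.03625 = 6710 km.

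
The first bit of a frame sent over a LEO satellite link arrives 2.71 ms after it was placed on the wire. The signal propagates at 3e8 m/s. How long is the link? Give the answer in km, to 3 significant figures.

813 km

d = s × t_prop = 300000000 × 0.00271 = 813 km.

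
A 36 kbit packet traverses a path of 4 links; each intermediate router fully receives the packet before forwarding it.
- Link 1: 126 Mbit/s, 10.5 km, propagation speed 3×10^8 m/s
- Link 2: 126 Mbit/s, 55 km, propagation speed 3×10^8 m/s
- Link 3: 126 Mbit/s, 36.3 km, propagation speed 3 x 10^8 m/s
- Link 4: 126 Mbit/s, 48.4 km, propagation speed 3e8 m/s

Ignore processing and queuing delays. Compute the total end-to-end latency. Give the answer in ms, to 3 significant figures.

1.64 ms

L = 36000 bits.
Transmission delay per hop = L/R = 36000/126000000 = 0.285714 ms; 4 hops → 1.14286 ms.
Propagation delays (d/s per hop): 0.035, 0.183333, 0.121, 0.161333 ms; sum = 0.500667 ms.
End-to-end = 1.64 ms.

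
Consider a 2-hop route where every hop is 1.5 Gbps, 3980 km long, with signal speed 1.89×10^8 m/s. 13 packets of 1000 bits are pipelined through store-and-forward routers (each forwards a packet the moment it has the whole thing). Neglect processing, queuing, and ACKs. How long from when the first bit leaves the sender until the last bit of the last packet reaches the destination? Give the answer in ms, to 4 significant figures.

Per-hop transmission t_tx = L/R = 1000/1500000000 = 0.000666667 ms.
Per-hop propagation t_prop = 3980000/189000000 = 21.0582 ms.
Pipeline fill: first packet needs 2·t_tx to clear all hops; remaining 12 packets each add one t_tx.
Total = (2+13-1)·t_tx + 2·t_prop = 14·0.000666667 + 2·21.0582 = 42.13 ms.

42.13 ms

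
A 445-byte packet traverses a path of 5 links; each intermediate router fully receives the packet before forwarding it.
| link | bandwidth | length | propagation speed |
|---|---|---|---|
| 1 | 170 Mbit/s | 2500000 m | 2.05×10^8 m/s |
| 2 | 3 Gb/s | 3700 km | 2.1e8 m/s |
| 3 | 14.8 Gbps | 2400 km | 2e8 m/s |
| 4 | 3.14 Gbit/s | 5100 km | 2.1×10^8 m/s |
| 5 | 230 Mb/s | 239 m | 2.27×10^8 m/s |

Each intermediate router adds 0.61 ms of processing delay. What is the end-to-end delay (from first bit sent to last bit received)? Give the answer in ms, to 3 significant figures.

68.6 ms

L = 445 × 8 = 3560 bits.
Transmission delays (L/R per hop): 0.0209412, 0.00118667, 0.000240541, 0.00113376, 0.0154783 ms; sum = 0.0389804 ms.
Propagation delays (d/s per hop): 12.1951, 17.619, 12, 24.2857, 0.00105286 ms; sum = 66.1009 ms.
Processing at 4 router(s): 4 × 0.61 ms = 2.44 ms.
End-to-end = 68.6 ms.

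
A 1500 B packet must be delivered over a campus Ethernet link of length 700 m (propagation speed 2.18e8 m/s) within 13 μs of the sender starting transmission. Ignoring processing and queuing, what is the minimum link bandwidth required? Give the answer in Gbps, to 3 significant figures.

1.23 Gbps

L = 12000 bits.
Propagation delay = 700 / 2.18e+08 = 3.21101 μs.
Transmission budget = 13 − 3.21101 = 9.78899 μs.
R ≥ L / t_tx = 12000 bits / 9.78899e-06 s = 1.23 Gbps.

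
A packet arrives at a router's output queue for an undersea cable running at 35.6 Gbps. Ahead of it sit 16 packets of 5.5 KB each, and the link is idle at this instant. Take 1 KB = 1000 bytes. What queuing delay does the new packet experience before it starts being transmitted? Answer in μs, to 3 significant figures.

Each queued packet: L/R = 44000/35600000000 = 1.23596 μs.
16 queued → 19.7753 μs.
Queuing delay = 19.8 μs.

19.8 μs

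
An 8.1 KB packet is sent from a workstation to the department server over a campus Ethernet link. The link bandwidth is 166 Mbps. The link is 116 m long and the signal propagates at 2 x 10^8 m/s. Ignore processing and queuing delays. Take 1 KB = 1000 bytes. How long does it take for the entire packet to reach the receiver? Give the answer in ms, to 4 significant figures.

0.3909 ms

L = 64800 bits.
Transmission delay = L/R = 64800 / 166000000 = 0.390361 ms.
Propagation delay = d/s = 116 m / 200000000 m/s = 0.00058 ms.
Total = 0.3909 ms.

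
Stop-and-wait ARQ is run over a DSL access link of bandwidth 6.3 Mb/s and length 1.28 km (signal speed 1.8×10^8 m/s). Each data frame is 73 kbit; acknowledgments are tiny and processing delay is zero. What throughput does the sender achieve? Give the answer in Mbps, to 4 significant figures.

6.292 Mbps

t_tx = L/R = 73000/6300000 = 0.0115873 s.
t_prop = 1280/180000000 = 7.11111e-06 s; RTT = 1.42222e-05 s.
Cycle = t_tx + RTT = 0.0116015 s.
Throughput = L / cycle = 73000 / 0.0116015 = 6.292 Mbps.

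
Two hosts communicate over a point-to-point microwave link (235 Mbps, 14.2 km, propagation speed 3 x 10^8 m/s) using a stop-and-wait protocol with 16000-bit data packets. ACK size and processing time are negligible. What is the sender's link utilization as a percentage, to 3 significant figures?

41.8 %

t_tx = L/R = 16000/235000000 = 6.80851e-05 s.
t_prop = 14200/300000000 = 4.73333e-05 s; RTT = 9.46667e-05 s.
Cycle = t_tx + RTT = 0.000162752 s.
Utilization = t_tx / cycle = 6.80851e-05/0.000162752 = 41.8 %.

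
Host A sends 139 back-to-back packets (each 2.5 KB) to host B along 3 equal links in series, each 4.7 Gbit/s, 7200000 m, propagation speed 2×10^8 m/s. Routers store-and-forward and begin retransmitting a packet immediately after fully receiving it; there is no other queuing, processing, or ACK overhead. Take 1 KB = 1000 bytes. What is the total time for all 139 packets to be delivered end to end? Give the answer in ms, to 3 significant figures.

Per-hop transmission t_tx = L/R = 20000/4700000000 = 0.00425532 ms.
Per-hop propagation t_prop = 7200000/200000000 = 36 ms.
Pipeline fill: first packet needs 3·t_tx to clear all hops; remaining 138 packets each add one t_tx.
Total = (3+139-1)·t_tx + 3·t_prop = 141·0.00425532 + 3·36 = 109 ms.

109 ms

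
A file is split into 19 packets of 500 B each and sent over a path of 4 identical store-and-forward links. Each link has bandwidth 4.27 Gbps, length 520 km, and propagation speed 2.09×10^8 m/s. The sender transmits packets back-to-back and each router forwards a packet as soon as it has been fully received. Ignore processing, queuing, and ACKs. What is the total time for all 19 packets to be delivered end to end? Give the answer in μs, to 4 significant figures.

Per-hop transmission t_tx = L/R = 4000/4.27e+09 = 0.936768 μs.
Per-hop propagation t_prop = 520000/209000000 = 2488.04 μs.
Pipeline fill: first packet needs 4·t_tx to clear all hops; remaining 18 packets each add one t_tx.
Total = (4+19-1)·t_tx + 4·t_prop = 22·0.936768 + 4·2488.04 = 9973 μs.

9973 μs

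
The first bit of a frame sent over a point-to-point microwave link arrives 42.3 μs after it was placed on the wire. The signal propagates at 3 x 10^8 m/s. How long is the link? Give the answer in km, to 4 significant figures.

12.69 km

d = s × t_prop = 300000000 × 4.23e-05 = 12.69 km.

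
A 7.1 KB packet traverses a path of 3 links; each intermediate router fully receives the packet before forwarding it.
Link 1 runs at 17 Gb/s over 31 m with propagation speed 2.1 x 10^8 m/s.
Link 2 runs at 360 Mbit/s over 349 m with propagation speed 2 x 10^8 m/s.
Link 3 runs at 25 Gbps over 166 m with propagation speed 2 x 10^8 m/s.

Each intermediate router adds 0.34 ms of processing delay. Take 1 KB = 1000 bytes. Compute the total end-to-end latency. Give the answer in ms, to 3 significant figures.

L = 56800 bits.
Transmission delays (L/R per hop): 0.00334118, 0.157778, 0.002272 ms; sum = 0.163391 ms.
Propagation delays (d/s per hop): 0.000147619, 0.001745, 0.00083 ms; sum = 0.00272262 ms.
Processing at 2 router(s): 2 × 0.34 ms = 0.68 ms.
End-to-end = 0.846 ms.

0.846 ms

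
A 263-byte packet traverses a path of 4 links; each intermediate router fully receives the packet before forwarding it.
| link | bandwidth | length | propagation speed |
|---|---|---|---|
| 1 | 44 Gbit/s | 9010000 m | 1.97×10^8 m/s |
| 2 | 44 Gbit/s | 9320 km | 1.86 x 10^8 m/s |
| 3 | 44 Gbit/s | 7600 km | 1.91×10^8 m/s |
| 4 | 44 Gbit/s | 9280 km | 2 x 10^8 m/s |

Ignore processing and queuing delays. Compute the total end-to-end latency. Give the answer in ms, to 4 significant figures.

L = 263 × 8 = 2104 bits.
Transmission delay per hop = L/R = 2104/44000000000 = 4.78182e-05 ms; 4 hops → 0.000191273 ms.
Propagation delays (d/s per hop): 45.736, 50.1075, 39.7906, 46.4 ms; sum = 182.034 ms.
End-to-end = 182.0 ms.

182.0 ms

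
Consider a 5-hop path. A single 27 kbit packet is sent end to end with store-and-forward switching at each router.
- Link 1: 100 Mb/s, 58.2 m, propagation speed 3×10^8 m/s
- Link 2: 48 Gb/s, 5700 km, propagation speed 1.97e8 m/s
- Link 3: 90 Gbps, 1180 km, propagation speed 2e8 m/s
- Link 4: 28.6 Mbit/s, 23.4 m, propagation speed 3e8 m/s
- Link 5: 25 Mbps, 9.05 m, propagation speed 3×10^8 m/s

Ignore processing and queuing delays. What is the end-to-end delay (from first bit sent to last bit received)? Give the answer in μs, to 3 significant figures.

37100 μs

L = 27000 bits.
Transmission delays (L/R per hop): 270, 0.5625, 0.3, 944.056, 1080 μs; sum = 2294.92 μs.
Propagation delays (d/s per hop): 0.194, 28934, 5900, 0.078, 0.0301667 μs; sum = 34834.3 μs.
End-to-end = 37100 μs.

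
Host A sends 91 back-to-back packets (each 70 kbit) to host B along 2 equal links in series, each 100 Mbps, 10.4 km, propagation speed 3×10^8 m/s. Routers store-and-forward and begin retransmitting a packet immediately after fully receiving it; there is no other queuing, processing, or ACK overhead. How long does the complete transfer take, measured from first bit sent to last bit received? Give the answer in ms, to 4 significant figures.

64.47 ms

Per-hop transmission t_tx = L/R = 70000/100000000 = 0.7 ms.
Per-hop propagation t_prop = 10400/300000000 = 0.0346667 ms.
Pipeline fill: first packet needs 2·t_tx to clear all hops; remaining 90 packets each add one t_tx.
Total = (2+91-1)·t_tx + 2·t_prop = 92·0.7 + 2·0.0346667 = 64.47 ms.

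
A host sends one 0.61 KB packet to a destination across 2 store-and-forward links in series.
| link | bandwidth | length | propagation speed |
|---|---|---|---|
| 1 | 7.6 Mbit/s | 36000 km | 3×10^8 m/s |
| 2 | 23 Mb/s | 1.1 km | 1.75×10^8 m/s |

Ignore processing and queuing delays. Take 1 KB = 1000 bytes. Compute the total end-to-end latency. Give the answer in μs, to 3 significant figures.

121000 μs

L = 4880 bits.
Transmission delays (L/R per hop): 642.105, 212.174 μs; sum = 854.279 μs.
Propagation delays (d/s per hop): 120000, 6.28571 μs; sum = 120006 μs.
End-to-end = 121000 μs.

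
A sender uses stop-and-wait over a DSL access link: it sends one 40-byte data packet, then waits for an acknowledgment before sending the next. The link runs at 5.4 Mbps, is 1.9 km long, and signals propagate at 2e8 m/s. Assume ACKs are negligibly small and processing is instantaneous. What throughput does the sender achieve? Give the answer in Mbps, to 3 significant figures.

4.09 Mbps

t_tx = L/R = 320/5400000 = 5.92593e-05 s.
t_prop = 1900/200000000 = 9.5e-06 s; RTT = 1.9e-05 s.
Cycle = t_tx + RTT = 7.82593e-05 s.
Throughput = L / cycle = 320 / 7.82593e-05 = 4.09 Mbps.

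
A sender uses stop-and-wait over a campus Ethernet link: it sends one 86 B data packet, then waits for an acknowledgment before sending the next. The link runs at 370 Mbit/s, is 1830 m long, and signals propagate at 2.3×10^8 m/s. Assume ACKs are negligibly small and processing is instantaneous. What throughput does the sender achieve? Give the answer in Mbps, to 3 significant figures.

t_tx = L/R = 688/370000000 = 1.85946e-06 s.
t_prop = 1830/2.3e+08 = 7.95652e-06 s; RTT = 1.5913e-05 s.
Cycle = t_tx + RTT = 1.77725e-05 s.
Throughput = L / cycle = 688 / 1.77725e-05 = 38.7 Mbps.

38.7 Mbps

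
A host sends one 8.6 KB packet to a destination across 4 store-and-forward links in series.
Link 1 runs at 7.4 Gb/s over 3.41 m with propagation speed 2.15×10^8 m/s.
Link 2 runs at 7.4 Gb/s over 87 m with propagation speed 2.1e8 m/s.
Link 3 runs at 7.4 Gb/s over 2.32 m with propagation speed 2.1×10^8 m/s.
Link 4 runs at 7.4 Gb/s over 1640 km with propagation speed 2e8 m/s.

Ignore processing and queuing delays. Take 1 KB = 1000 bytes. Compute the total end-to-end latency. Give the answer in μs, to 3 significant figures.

8240 μs

L = 68800 bits.
Transmission delay per hop = L/R = 68800/7400000000 = 9.2973 μs; 4 hops → 37.1892 μs.
Propagation delays (d/s per hop): 0.0158605, 0.414286, 0.0110476, 8200 μs; sum = 8200.44 μs.
End-to-end = 8240 μs.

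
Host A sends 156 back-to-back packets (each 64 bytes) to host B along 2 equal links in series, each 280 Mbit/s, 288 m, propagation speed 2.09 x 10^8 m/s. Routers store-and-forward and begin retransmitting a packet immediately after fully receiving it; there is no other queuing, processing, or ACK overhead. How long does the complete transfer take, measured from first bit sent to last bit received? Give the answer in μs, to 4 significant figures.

Per-hop transmission t_tx = L/R = 512/280000000 = 1.82857 μs.
Per-hop propagation t_prop = 288/209000000 = 1.37799 μs.
Pipeline fill: first packet needs 2·t_tx to clear all hops; remaining 155 packets each add one t_tx.
Total = (2+156-1)·t_tx + 2·t_prop = 157·1.82857 + 2·1.37799 = 289.8 μs.

289.8 μs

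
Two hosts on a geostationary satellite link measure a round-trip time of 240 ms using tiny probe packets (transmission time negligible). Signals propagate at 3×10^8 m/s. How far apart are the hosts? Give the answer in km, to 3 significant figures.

36000 km

One-way propagation = RTT/2 = 120 ms.
d = s × t = 300000000 × 0.12 = 36000 km.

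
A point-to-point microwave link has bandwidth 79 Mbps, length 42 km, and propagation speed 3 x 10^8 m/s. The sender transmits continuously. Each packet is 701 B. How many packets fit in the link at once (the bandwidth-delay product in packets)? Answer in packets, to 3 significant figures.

Propagation delay = 42000 / 300000000 = 0.00014 s.
BDP = R × t_prop = 79000000 × 0.00014 = 11060 bits.
In packets of 5608 bits: 1.97 packets.

1.97 packets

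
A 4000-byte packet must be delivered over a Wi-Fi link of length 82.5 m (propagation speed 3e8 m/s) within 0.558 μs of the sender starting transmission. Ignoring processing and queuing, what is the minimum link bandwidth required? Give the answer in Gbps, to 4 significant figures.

113.1 Gbps

L = 32000 bits.
Propagation delay = 82.5 / 300000000 = 0.275 μs.
Transmission budget = 0.558 − 0.275 = 0.283 μs.
R ≥ L / t_tx = 32000 bits / 2.83e-07 s = 113.1 Gbps.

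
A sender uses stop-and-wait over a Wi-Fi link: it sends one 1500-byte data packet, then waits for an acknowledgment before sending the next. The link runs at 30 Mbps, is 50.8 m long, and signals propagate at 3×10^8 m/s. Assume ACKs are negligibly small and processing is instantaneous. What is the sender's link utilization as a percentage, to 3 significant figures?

t_tx = L/R = 12000/30000000 = 0.0004 s.
t_prop = 50.8/300000000 = 1.69333e-07 s; RTT = 3.38667e-07 s.
Cycle = t_tx + RTT = 0.000400339 s.
Utilization = t_tx / cycle = 0.0004/0.000400339 = 99.9 %.

99.9 %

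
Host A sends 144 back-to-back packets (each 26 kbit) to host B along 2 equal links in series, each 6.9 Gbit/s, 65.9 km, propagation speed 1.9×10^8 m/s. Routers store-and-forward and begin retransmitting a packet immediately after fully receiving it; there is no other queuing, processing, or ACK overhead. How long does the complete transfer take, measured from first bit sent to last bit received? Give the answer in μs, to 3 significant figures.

1240 μs

Per-hop transmission t_tx = L/R = 26000/6900000000 = 3.76812 μs.
Per-hop propagation t_prop = 65900/190000000 = 346.842 μs.
Pipeline fill: first packet needs 2·t_tx to clear all hops; remaining 143 packets each add one t_tx.
Total = (2+144-1)·t_tx + 2·t_prop = 145·3.76812 + 2·346.842 = 1240 μs.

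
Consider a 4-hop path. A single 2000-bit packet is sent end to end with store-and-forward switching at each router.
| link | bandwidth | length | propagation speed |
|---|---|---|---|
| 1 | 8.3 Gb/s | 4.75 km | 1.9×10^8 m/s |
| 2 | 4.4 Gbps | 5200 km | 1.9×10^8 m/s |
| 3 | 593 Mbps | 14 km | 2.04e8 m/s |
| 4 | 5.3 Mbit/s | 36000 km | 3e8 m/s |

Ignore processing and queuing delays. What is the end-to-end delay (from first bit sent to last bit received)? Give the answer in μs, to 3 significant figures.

Transmission delays (L/R per hop): 0.240964, 0.454545, 3.37268, 377.358 μs; sum = 381.427 μs.
Propagation delays (d/s per hop): 25, 27368.4, 68.6275, 120000 μs; sum = 147462 μs.
End-to-end = 148000 μs.

148000 μs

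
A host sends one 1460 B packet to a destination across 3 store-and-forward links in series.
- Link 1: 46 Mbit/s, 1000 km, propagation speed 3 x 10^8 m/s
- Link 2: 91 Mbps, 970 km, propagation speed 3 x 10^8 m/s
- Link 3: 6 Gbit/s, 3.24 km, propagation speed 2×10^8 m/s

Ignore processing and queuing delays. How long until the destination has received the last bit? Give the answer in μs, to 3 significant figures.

6970 μs

L = 1460 × 8 = 11680 bits.
Transmission delays (L/R per hop): 253.913, 128.352, 1.94667 μs; sum = 384.211 μs.
Propagation delays (d/s per hop): 3333.33, 3233.33, 16.2 μs; sum = 6582.87 μs.
End-to-end = 6970 μs.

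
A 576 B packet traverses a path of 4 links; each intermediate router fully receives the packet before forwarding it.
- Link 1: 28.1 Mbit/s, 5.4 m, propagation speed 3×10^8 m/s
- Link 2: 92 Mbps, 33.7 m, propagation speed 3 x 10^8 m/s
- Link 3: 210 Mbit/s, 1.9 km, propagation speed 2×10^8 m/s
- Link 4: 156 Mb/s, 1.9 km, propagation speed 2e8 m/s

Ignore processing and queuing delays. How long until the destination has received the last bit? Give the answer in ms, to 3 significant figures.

L = 576 × 8 = 4608 bits.
Transmission delays (L/R per hop): 0.163986, 0.050087, 0.0219429, 0.0295385 ms; sum = 0.265554 ms.
Propagation delays (d/s per hop): 1.8e-05, 0.000112333, 0.0095, 0.0095 ms; sum = 0.0191303 ms.
End-to-end = 0.285 ms.

0.285 ms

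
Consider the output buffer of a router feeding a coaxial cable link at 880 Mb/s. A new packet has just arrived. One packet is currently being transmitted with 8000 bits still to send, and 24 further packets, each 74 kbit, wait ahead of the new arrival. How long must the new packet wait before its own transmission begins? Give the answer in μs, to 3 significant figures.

2030 μs

Each queued packet: L/R = 74000/880000000 = 84.0909 μs.
24 queued → 2018.18 μs.
Plus remaining 8000 bits of current packet: 9.09091 μs.
Queuing delay = 2030 μs.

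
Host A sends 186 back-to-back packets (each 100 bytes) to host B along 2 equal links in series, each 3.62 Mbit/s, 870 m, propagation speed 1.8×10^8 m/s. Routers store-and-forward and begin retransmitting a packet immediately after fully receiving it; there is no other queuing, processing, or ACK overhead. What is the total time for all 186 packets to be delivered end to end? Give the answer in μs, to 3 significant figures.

41300 μs

Per-hop transmission t_tx = L/R = 800/3620000 = 220.994 μs.
Per-hop propagation t_prop = 870/180000000 = 4.83333 μs.
Pipeline fill: first packet needs 2·t_tx to clear all hops; remaining 185 packets each add one t_tx.
Total = (2+186-1)·t_tx + 2·t_prop = 187·220.994 + 2·4.83333 = 41300 μs.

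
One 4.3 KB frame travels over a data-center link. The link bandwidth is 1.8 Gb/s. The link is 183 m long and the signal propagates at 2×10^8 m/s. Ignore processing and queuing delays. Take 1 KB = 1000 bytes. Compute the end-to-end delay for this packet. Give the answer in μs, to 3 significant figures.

20.0 μs

L = 34400 bits.
Transmission delay = L/R = 34400 / 1800000000 = 19.1111 μs.
Propagation delay = d/s = 183 m / 200000000 m/s = 0.915 μs.
Total = 20.0 μs.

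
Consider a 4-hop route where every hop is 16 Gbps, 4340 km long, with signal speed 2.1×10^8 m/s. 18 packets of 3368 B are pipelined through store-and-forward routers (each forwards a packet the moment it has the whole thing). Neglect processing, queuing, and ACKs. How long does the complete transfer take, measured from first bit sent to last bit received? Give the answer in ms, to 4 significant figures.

Per-hop transmission t_tx = L/R = 26944/16000000000 = 0.001684 ms.
Per-hop propagation t_prop = 4340000/210000000 = 20.6667 ms.
Pipeline fill: first packet needs 4·t_tx to clear all hops; remaining 17 packets each add one t_tx.
Total = (4+18-1)·t_tx + 4·t_prop = 21·0.001684 + 4·20.6667 = 82.70 ms.

82.70 ms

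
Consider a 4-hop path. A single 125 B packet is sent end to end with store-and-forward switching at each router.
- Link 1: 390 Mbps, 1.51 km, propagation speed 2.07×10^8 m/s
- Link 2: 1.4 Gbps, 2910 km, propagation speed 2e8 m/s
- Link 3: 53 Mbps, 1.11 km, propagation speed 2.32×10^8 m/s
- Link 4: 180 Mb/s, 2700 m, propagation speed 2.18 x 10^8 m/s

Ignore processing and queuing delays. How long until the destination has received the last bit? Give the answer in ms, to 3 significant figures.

L = 125 × 8 = 1000 bits.
Transmission delays (L/R per hop): 0.0025641, 0.000714286, 0.0188679, 0.00555556 ms; sum = 0.0277019 ms.
Propagation delays (d/s per hop): 0.00729469, 14.55, 0.00478448, 0.0123853 ms; sum = 14.5745 ms.
End-to-end = 14.6 ms.

14.6 ms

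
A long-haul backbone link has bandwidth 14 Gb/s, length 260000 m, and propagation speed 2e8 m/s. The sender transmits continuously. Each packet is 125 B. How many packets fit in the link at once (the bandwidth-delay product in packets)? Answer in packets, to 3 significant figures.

18200 packets

Propagation delay = 260000 / 200000000 = 0.0013 s.
BDP = R × t_prop = 14000000000 × 0.0013 = 18200000 bits.
In packets of 1000 bits: 18200 packets.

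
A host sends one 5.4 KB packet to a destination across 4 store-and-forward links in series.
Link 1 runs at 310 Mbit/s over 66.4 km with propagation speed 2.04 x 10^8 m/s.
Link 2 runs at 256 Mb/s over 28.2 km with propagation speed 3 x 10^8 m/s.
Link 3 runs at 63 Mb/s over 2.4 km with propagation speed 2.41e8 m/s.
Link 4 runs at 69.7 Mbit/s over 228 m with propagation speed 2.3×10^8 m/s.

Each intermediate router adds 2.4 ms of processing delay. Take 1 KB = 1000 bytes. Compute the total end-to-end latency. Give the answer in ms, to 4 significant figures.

9.244 ms

L = 43200 bits.
Transmission delays (L/R per hop): 0.139355, 0.16875, 0.685714, 0.619799 ms; sum = 1.61362 ms.
Propagation delays (d/s per hop): 0.32549, 0.094, 0.00995851, 0.000991304 ms; sum = 0.43044 ms.
Processing at 3 router(s): 3 × 2.4 ms = 7.2 ms.
End-to-end = 9.244 ms.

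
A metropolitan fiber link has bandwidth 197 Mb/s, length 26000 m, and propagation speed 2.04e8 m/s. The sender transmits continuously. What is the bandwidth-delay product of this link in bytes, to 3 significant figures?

3140 bytes

Propagation delay = 26000 / 204000000 = 0.000127451 s.
BDP = R × t_prop = 197000000 × 0.000127451 = 25107.8 bits.
In bytes: 25107.8/8 = 3140 bytes.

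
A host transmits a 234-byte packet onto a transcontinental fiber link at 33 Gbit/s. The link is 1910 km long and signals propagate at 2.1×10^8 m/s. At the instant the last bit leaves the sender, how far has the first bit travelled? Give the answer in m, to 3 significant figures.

t_tx = L/R = 1872/33000000000 = 5.67273e-08 s.
Distance = s × t_tx = 210000000 × 5.67273e-08 = 11.9 m.

11.9 m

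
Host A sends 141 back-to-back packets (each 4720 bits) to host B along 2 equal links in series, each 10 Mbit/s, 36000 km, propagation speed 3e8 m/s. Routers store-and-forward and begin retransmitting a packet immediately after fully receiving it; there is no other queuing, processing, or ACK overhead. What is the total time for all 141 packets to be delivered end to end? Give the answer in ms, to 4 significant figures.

Per-hop transmission t_tx = L/R = 4720/10000000 = 0.472 ms.
Per-hop propagation t_prop = 36000000/300000000 = 120 ms.
Pipeline fill: first packet needs 2·t_tx to clear all hops; remaining 140 packets each add one t_tx.
Total = (2+141-1)·t_tx + 2·t_prop = 142·0.472 + 2·120 = 307.0 ms.

307.0 ms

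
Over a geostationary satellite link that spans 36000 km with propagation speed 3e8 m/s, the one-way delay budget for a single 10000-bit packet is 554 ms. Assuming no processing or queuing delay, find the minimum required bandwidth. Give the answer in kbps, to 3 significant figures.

23.0 kbps

Propagation delay = 36000000 / 300000000 = 120 ms.
Transmission budget = 554 − 120 = 434 ms.
R ≥ L / t_tx = 10000 bits / 0.434 s = 23.0 kbps.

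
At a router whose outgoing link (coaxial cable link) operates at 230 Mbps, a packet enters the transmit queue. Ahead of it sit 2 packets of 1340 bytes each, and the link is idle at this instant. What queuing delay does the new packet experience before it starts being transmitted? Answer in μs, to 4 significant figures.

Each queued packet: L/R = 10720/230000000 = 46.6087 μs.
2 queued → 93.2174 μs.
Queuing delay = 93.22 μs.

93.22 μs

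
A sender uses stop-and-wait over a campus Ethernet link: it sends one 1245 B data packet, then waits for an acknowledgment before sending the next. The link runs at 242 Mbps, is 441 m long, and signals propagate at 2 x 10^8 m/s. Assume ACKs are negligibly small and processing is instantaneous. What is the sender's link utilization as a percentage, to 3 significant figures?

t_tx = L/R = 9960/242000000 = 4.1157e-05 s.
t_prop = 441/200000000 = 2.205e-06 s; RTT = 4.41e-06 s.
Cycle = t_tx + RTT = 4.5567e-05 s.
Utilization = t_tx / cycle = 4.1157e-05/4.5567e-05 = 90.3 %.

90.3 %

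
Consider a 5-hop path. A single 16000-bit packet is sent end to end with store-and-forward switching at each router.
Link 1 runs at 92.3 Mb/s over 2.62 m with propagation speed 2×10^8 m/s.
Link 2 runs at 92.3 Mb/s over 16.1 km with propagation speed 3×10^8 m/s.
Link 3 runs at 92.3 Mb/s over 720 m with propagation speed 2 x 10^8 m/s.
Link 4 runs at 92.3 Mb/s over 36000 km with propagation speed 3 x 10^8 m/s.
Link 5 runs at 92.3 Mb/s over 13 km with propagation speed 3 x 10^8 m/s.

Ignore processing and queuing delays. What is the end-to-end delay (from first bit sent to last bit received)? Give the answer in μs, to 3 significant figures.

Transmission delay per hop = L/R = 16000/92300000 = 173.348 μs; 5 hops → 866.739 μs.
Propagation delays (d/s per hop): 0.0131, 53.6667, 3.6, 120000, 43.3333 μs; sum = 120101 μs.
End-to-end = 121000 μs.

121000 μs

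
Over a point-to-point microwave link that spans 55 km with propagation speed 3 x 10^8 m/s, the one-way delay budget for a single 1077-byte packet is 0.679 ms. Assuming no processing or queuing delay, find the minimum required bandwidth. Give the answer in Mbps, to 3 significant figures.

17.4 Mbps

L = 8616 bits.
Propagation delay = 55000 / 300000000 = 0.183333 ms.
Transmission budget = 0.679 − 0.183333 = 0.495667 ms.
R ≥ L / t_tx = 8616 bits / 0.000495667 s = 17.4 Mbps.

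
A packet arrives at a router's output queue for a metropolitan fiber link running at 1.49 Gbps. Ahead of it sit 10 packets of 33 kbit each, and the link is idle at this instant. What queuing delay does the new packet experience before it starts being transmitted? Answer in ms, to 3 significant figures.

Each queued packet: L/R = 33000/1490000000 = 0.0221477 ms.
10 queued → 0.221477 ms.
Queuing delay = 0.221 ms.

0.221 ms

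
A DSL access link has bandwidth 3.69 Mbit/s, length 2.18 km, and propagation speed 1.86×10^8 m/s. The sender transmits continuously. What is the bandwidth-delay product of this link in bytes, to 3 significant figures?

5.41 bytes

Propagation delay = 2180 / 186000000 = 1.17204e-05 s.
BDP = R × t_prop = 3690000 × 1.17204e-05 = 43.2484 bits.
In bytes: 43.2484/8 = 5.41 bytes.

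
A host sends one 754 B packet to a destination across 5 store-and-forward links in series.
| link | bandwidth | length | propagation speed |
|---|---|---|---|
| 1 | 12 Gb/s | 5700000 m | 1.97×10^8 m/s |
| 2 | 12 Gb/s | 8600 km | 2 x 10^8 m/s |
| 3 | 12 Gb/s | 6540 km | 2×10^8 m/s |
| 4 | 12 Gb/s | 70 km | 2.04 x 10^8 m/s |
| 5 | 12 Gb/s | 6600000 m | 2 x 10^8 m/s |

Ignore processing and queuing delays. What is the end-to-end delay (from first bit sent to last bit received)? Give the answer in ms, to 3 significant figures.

L = 754 × 8 = 6032 bits.
Transmission delay per hop = L/R = 6032/12000000000 = 0.000502667 ms; 5 hops → 0.00251333 ms.
Propagation delays (d/s per hop): 28.934, 43, 32.7, 0.343137, 33 ms; sum = 137.977 ms.
End-to-end = 138 ms.

138 ms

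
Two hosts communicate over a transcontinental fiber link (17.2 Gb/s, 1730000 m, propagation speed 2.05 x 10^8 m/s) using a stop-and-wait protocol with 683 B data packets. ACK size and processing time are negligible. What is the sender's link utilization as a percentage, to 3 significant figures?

t_tx = L/R = 5464/17200000000 = 3.17674e-07 s.
t_prop = 1730000/2.05e+08 = 0.00843902 s; RTT = 0.016878 s.
Cycle = t_tx + RTT = 0.0168784 s.
Utilization = t_tx / cycle = 3.17674e-07/0.0168784 = 0.00188 %.

0.00188 %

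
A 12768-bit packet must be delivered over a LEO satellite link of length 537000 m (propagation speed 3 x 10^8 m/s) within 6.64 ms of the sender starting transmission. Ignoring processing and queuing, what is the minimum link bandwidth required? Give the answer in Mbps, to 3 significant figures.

Propagation delay = 537000 / 300000000 = 1.79 ms.
Transmission budget = 6.64 − 1.79 = 4.85 ms.
R ≥ L / t_tx = 12768 bits / 0.00485 s = 2.63 Mbps.

2.63 Mbps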